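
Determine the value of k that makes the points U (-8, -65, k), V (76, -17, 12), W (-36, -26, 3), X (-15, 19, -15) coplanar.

24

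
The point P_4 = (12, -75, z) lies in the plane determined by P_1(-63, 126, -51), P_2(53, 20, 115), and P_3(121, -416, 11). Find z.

-15

The plane through P_1, P_2, P_3 has equation 83400x + 23352y − 43368z = -100080.
Substituting P_4: (-43368)z + (-750600) = -100080, so z = -15.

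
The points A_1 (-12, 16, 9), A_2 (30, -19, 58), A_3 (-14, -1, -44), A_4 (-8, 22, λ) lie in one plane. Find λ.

39

Normal to plane A_1A_2A_3: n = (2688, 2128, -784); plane equation n·P = -5264.
Requiring n·A_4 = -5264: (-784)λ + (25312) = -5264.
So λ = 39.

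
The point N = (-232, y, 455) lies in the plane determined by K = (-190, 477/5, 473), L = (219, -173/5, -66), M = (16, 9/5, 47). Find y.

477/5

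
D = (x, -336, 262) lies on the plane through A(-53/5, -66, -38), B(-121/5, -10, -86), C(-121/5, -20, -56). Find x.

Coplanarity requires AB · (AC × AD) = 0.
AB = (-68/5, 56, -48), AC = (-68/5, 46, -18); the triple product is linear in x with coefficient 1200 and constant term -56640.
Setting it to zero: x = 236/5.

236/5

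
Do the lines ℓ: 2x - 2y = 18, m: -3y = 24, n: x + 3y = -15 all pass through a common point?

No

Intersecting ℓ and m: solving the 2×2 system gives (x, y) = (1, -8).
Substitute into n: (1)(1) + (3)(-8) = -23.
But n requires -15 ≠ -23, so the three lines have no common point.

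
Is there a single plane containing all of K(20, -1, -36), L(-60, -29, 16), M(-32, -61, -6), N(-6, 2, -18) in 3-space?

Yes

A normal to the plane through K, L, M is n = KL × KM = (2280, -304, 3344).
The plane has equation n·P = -74480. For N: n·N = -74480.
Equal, so N lies in the plane and all four are coplanar.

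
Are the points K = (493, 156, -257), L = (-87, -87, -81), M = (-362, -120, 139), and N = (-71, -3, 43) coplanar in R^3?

No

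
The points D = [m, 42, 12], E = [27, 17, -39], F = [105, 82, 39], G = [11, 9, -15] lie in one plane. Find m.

53

The points are coplanar iff DE · (DF × DG) = 0.
Expanding, this is linear in m: (-2184)m + (115752) = 0.
So m = 53.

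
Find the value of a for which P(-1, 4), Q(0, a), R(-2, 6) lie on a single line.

Collinearity: (Q − P) must be parallel to (R − P) = (-1, 2).
Cross-multiplying the components: (a − 4)·(-1) = (1)·(2).
Solving gives a = 2.

2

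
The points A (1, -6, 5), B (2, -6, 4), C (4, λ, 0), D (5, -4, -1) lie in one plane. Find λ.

Normal to plane ABD: n = (2, 2, 2); plane equation n·P = 0.
Requiring n·C = 0: (2)λ + (8) = 0.
So λ = -4.

-4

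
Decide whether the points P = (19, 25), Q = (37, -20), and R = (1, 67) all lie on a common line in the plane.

PQ = (18, -45), PR = (-18, 42).
If collinear, PR would be a scalar multiple of PQ. But (18)·(42) ≠ (-45)·(-18) (difference -54), so they are not parallel; the points are not collinear.

No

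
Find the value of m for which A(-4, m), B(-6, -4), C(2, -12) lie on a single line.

-6

The three points are collinear iff det[AB; AC] = 0.
This determinant is linear in m: (8)m + (48) = 0, so m = -6.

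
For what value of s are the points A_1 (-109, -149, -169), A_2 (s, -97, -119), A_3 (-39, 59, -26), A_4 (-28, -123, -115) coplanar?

Coplanarity ⇔ det[A_1A_2; A_1A_3; A_1A_4] = 0.
Expanding, this is linear in s: (7514)s + (473382) = 0.
So s = -63.

-63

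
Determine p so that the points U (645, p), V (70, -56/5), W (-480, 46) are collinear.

Collinearity: (U − V) must be parallel to (W − V) = (-550, 286/5).
Cross-multiplying the components: (p − (-56/5))·(-550) = (575)·(286/5).
Solving gives p = -71.

-71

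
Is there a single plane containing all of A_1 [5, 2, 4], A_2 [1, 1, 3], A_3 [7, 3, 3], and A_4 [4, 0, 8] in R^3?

No

With A_1 as base: A_1A_2 = (-4, -1, -1), A_1A_3 = (2, 1, -1), A_1A_4 = (-1, -2, 4).
A_1A_3 × A_1A_4 = (2, -7, -3).
A_1A_2 · (A_1A_3 × A_1A_4) = 2.
Since 2 ≠ 0, the four points are not coplanar.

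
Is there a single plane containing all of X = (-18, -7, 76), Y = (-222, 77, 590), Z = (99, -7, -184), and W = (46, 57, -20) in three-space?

Yes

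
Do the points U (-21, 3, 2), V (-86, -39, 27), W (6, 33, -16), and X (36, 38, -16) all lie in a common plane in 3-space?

No

A normal to the plane through U, V, W is n = UV × UW = (6, -495, -816).
The plane has equation n·P = -3243. For X: n·X = -5538.
-5538 ≠ -3243, so X is off the plane.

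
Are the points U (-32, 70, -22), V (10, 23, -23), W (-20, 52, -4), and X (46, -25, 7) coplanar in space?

Yes

With U as base: UV = (42, -47, -1), UW = (12, -18, 18), UX = (78, -95, 29).
UW × UX = (1188, 1056, 264).
UV · (UW × UX) = 0.
The scalar triple product vanishes, so the four points are coplanar.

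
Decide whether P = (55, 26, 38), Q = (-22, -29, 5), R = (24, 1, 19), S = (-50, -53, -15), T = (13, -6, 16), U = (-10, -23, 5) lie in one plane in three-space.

Yes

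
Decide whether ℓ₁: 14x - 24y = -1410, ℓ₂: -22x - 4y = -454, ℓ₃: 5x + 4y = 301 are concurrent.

Yes

Intersecting ℓ₁ and ℓ₂: solving the 2×2 system gives (x, y) = (9, 64).
Substitute into ℓ₃: (5)(9) + (4)(64) = 301.
This equals 301, so (9, 64) lies on all three lines and they are concurrent.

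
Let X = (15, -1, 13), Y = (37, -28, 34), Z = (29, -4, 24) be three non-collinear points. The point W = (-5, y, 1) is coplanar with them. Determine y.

The plane through X, Y, Z has equation −234x + 52y + 312z = 494.
Substituting W: (52)y + (1482) = 494, so y = -19.

-19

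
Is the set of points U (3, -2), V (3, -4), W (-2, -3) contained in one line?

UV = (0, -2), UW = (-5, -1).
det[UV; UW] = (0)(-1) − (-2)(-5) = -10.
The determinant is nonzero, so they are not collinear.

No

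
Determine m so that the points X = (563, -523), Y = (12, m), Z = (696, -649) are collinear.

-1

Collinearity: (Y − X) must be parallel to (Z − X) = (133, -126).
Cross-multiplying the components: (m − (-523))·(133) = (-551)·(-126).
Solving gives m = -1.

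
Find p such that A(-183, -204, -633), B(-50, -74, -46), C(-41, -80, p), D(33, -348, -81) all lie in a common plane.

-23

The points are coplanar iff AB · (AC × AD) = 0.
Expanding, this is linear in p: (47232)p + (1086336) = 0.
So p = -23.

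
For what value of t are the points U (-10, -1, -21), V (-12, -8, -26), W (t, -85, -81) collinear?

Direction UV = (-2, -7, -5). From the y-coordinate of W, the parameter along the line is τ = (-85 − (-1))/(-7) = 12.
Then t = (-10) + 12·(-2) = -34.

-34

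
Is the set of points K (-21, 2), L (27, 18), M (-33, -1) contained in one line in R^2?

No

KL = (48, 16), KM = (-12, -3).
det[KL; KM] = (48)(-3) − (16)(-12) = 48.
The determinant is nonzero, so they are not collinear.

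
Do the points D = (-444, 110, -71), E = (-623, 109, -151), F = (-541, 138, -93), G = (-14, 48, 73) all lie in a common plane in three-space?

Yes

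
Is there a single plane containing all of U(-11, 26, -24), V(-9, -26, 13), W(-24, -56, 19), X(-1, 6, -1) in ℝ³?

A normal to the plane through U, V, W is n = UV × UW = (798, -567, -840).
The plane has equation n·P = -3360. For X: n·X = -3360.
Equal, so X lies in the plane and all four are coplanar.

Yes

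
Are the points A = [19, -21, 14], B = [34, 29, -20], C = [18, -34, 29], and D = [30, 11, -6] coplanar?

No

With A as base: AB = (15, 50, -34), AC = (-1, -13, 15), AD = (11, 32, -20).
AC × AD = (-220, 145, 111).
AB · (AC × AD) = 176.
Since 176 ≠ 0, the four points are not coplanar.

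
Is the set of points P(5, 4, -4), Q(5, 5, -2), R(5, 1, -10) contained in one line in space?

PQ = (0, 1, 2), PR = (0, -3, -6).
Each component of PR is -3 times the corresponding component of PQ, so PR = -3·PQ and the points are collinear.

Yes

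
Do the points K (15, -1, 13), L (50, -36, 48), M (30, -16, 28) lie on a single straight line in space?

KL = (35, -35, 35), KM = (15, -15, 15).
Each component of KM is 3/7 times the corresponding component of KL, so KM = 3/7·KL and the points are collinear.

Yes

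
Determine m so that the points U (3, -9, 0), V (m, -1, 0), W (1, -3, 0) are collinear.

Direction UW = (-2, 6, 0). From the y-coordinate of V, the parameter along the line is τ = (-1 − (-9))/6 = 4/3.
Then m = 3 + 4/3·(-2) = 1/3.

1/3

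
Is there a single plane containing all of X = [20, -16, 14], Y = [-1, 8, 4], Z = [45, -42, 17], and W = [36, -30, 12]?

A normal to the plane through X, Y, Z is n = XY × XZ = (-188, -187, -54).
The plane has equation n·P = -1524. For W: n·W = -1806.
-1806 ≠ -1524, so W is off the plane.

No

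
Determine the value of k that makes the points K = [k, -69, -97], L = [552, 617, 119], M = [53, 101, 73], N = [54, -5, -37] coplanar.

48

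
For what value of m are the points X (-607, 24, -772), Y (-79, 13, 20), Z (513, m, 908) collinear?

Direction XY = (528, -11, 792). From the x-coordinate of Z, the parameter along the line is τ = (513 − (-607))/528 = 70/33.
Then m = 24 + 70/33·(-11) = 2/3.

2/3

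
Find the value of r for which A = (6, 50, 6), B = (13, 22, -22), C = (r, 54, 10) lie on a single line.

5

Collinearity requires AB × AC = 0; each component is linear in r.
The y-component gives (-28)r + (140) = 0, so r = 5.
The remaining components then also vanish.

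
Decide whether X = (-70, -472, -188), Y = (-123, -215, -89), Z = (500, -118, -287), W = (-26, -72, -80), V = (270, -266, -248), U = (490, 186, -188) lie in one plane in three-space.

No

The plane through X, Y, Z has normal n = XY × XZ = (-60489, 51183, -165252) and equation n·P = 11143230.
Checking the remaining points: n·W = 11107698, n·V = 11035788, n·U = 10947804.
Since n·W = 11107698 ≠ 11143230, W is off the plane and the points are not all coplanar.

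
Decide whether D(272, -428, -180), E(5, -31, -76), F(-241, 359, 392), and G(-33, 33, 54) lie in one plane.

The four points are coplanar iff the 3×3 determinant with rows DE, DF, DG is zero.
Rows: (-267, 397, 104), (-513, 787, 572), (-305, 461, 234).
Expanding along the first row: (-267)(-79534) − (397)(54418) + (104)(3542) = 0.
Zero determinant ⇒ coplanar.

Yes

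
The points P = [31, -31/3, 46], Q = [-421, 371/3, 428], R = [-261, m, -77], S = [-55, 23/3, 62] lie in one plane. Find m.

Normal to plane PQS: n = (-4732, -25620, 3388); plane equation n·X = 273896.
Requiring n·R = 273896: (-25620)m + (974176) = 273896.
So m = 82/3.

82/3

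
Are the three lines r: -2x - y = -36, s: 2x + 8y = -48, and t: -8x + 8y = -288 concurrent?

Intersecting r and s: solving the 2×2 system gives (x, y) = (24, -12).
Substitute into t: (-8)(24) + (8)(-12) = -288.
This equals -288, so (24, -12) lies on all three lines and they are concurrent.

Yes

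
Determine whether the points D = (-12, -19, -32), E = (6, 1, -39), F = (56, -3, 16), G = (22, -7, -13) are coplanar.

Yes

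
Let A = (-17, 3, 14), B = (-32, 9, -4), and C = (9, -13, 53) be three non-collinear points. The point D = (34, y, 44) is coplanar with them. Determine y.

Coplanarity requires AB · (AC × AD) = 0.
AB = (-15, 6, -18), AC = (26, -16, 39); the triple product is linear in y with coefficient 117 and constant term -585.
Setting it to zero: y = 5.

5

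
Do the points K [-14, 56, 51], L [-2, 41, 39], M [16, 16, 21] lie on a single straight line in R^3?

KL = (12, -15, -12), KM = (30, -40, -30).
Comparing components 2 and 3: (-15)(-30) − (-12)(-40) = -30 ≠ 0, so KL and KM are not parallel and the points are not collinear.

No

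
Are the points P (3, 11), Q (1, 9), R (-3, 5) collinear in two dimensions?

PQ = (-2, -2), PR = (-6, -6).
Twice the signed area of △PQR is (-2)(-6) − (-2)(-6) = 0.
The triangle is degenerate (zero area), so the points are collinear.

Yes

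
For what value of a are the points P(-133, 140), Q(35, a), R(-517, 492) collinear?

-14

Collinearity: (Q − P) must be parallel to (R − P) = (-384, 352).
Cross-multiplying the components: (a − 140)·(-384) = (168)·(352).
Solving gives a = -14.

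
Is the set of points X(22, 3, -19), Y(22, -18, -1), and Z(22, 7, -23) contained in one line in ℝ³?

XY = (0, -21, 18), XZ = (0, 4, -4).
Comparing components 2 and 3: (-21)(-4) − (18)(4) = 12 ≠ 0, so XY and XZ are not parallel and the points are not collinear.

No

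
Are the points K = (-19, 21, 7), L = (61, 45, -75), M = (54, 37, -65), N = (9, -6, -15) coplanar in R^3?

With K as base: KL = (80, 24, -82), KM = (73, 16, -72), KN = (28, -27, -22).
KM × KN = (-2296, -410, -2419).
KL · (KM × KN) = 4838.
Since 4838 ≠ 0, the four points are not coplanar.

No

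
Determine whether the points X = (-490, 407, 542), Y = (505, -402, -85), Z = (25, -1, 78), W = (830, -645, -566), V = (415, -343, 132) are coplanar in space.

The plane through X, Y, Z has normal n = XY × XZ = (119560, 138775, 10675) and equation n·P = 3682875.
Checking the remaining points: n·W = 3682875, n·V = 3426675.
Since n·V = 3426675 ≠ 3682875, V is off the plane and the points are not all coplanar.

No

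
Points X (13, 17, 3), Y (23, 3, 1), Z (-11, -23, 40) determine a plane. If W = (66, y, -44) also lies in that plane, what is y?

A normal to the plane is n = XY × XZ = (-598, -322, -736).
W lies in the plane iff n · XW = 0.
This gives (-322)y + (8372) = 0, so y = 26.

26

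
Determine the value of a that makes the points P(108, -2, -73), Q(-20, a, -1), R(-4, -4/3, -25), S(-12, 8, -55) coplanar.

-6

Normal to plane PRS: n = (-468, -3744, -1040); plane equation n·X = 32864.
Requiring n·Q = 32864: (-3744)a + (10400) = 32864.
So a = -6.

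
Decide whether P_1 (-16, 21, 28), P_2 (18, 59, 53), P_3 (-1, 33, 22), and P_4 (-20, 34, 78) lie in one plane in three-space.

No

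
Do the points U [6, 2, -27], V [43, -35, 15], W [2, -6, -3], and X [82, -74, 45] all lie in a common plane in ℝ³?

No

A normal to the plane through U, V, W is n = UV × UW = (-552, -1056, -444).
The plane has equation n·P = 6564. For X: n·X = 12900.
12900 ≠ 6564, so X is off the plane.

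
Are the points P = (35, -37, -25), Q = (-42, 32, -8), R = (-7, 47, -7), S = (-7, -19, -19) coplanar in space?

With P as base: PQ = (-77, 69, 17), PR = (-42, 84, 18), PS = (-42, 18, 6).
PR × PS = (180, -504, 2772).
PQ · (PR × PS) = -1512.
Since -1512 ≠ 0, the four points are not coplanar.

No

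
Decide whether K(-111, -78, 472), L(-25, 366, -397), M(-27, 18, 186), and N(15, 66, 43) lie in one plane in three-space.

A normal to the plane through K, L, M is n = KL × KM = (-43560, -48400, -29040).
The plane has equation n·P = -5096520. For N: n·N = -5096520.
Equal, so N lies in the plane and all four are coplanar.

Yes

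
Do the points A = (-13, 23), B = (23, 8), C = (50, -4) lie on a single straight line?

No

AB = (36, -15), AC = (63, -27).
det[AB; AC] = (36)(-27) − (-15)(63) = -27.
The determinant is nonzero, so they are not collinear.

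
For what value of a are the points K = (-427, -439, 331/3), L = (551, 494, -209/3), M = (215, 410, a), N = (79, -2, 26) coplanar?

The points are coplanar iff KL · (KM × KN) = 0.
Expanding, this is linear in a: (44712)a + (2384640) = 0.
So a = -160/3.

-160/3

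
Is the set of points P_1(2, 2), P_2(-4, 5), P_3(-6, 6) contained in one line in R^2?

Yes

P_1P_2 = (-6, 3), P_1P_3 = (-8, 4).
Twice the signed area of △P_1P_2P_3 is (-6)(4) − (3)(-8) = 0.
The triangle is degenerate (zero area), so the points are collinear.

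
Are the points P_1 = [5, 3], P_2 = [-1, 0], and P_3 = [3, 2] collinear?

Yes

P_1P_2 = (-6, -3), P_1P_3 = (-2, -1).
det[P_1P_2; P_1P_3] = (-6)(-1) − (-3)(-2) = 0.
The determinant is zero, so the points are collinear.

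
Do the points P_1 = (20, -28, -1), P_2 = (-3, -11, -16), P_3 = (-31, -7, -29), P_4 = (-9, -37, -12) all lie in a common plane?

No

The four points are coplanar iff the 3×3 determinant with rows P_1P_2, P_1P_3, P_1P_4 is zero.
Rows: (-23, 17, -15), (-51, 21, -28), (-29, -9, -11).
Expanding along the first row: (-23)(-483) − (17)(-251) + (-15)(1068) = -644.
Nonzero ⇒ not coplanar.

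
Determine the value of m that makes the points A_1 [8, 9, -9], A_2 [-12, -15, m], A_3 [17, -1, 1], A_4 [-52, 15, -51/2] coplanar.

7

The points are coplanar iff A_1A_2 · (A_1A_3 × A_1A_4) = 0.
Expanding, this is linear in m: (-546)m + (3822) = 0.
So m = 7.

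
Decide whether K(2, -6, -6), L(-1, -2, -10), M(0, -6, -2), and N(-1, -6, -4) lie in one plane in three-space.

With K as base: KL = (-3, 4, -4), KM = (-2, 0, 4), KN = (-3, 0, 2).
KM × KN = (0, -8, 0).
KL · (KM × KN) = -32.
Since -32 ≠ 0, the four points are not coplanar.

No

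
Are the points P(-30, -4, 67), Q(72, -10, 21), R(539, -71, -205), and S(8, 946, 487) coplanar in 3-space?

A normal to the plane through P, Q, R is n = PQ × PR = (-1450, 1570, -3420).
The plane has equation n·X = -191920. For S: n·S = -191920.
Equal, so S lies in the plane and all four are coplanar.

Yes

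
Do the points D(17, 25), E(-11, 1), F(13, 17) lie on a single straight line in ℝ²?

No

DE = (-28, -24), DF = (-4, -8).
If collinear, DF would be a scalar multiple of DE. But (-28)·(-8) ≠ (-24)·(-4) (difference 128), so they are not parallel; the points are not collinear.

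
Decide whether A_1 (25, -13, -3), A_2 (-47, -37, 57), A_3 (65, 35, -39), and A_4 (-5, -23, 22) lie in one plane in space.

The four points are coplanar iff the 3×3 determinant with rows A_1A_2, A_1A_3, A_1A_4 is zero.
Rows: (-72, -24, 60), (40, 48, -36), (-30, -10, 25).
Expanding along the first row: (-72)(840) − (-24)(-80) + (60)(1040) = 0.
Zero determinant ⇒ coplanar.

Yes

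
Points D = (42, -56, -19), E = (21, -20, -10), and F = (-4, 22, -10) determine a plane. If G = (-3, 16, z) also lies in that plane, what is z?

A normal to the plane is n = DE × DF = (-378, -225, 18).
G lies in the plane iff n · DG = 0.
This gives (18)z + (1152) = 0, so z = -64.

-64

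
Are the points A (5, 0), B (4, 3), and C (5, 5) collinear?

No

AB = (-1, 3), AC = (0, 5).
det[AB; AC] = (-1)(5) − (3)(0) = -5.
The determinant is nonzero, so they are not collinear.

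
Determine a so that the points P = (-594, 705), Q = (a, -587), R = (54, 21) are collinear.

630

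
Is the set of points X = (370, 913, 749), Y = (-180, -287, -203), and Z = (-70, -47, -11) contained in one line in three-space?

No

XY = (-550, -1200, -952), XZ = (-440, -960, -760).
XY × XZ = (-1920, 880, 0).
The cross product is nonzero, so the points do not lie on one line.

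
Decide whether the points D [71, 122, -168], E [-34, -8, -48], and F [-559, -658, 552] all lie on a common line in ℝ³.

Yes

DE = (-105, -130, 120), DF = (-630, -780, 720).
DE × DF = (0, 0, 0).
The cross product vanishes, so the three points are collinear.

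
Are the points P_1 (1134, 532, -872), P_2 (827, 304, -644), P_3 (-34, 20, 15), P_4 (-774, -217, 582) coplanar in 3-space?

No

The four points are coplanar iff the 3×3 determinant with rows P_1P_2, P_1P_3, P_1P_4 is zero.
Rows: (-307, -228, 228), (-1168, -512, 887), (-1908, -749, 1454).
Expanding along the first row: (-307)(-80085) − (-228)(-5876) + (228)(-102064) = -24225.
Nonzero ⇒ not coplanar.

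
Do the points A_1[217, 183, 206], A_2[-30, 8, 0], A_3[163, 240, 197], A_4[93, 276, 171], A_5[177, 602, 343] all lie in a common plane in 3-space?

No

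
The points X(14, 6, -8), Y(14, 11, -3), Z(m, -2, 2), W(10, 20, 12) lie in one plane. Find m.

2

Normal to plane XYW: n = (30, -20, 20); plane equation n·P = 140.
Requiring n·Z = 140: (30)m + (80) = 140.
So m = 2.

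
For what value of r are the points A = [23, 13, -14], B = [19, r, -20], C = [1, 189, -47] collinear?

45

Collinearity requires AB × AC = 0; each component is linear in r.
The x-component gives (-33)r + (1485) = 0, so r = 45.
The remaining components then also vanish.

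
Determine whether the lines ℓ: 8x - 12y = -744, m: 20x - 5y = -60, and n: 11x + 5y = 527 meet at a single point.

No

Lines aᵢx + bᵢy = cᵢ with pairwise distinct directions are concurrent exactly when det[aᵢ bᵢ cᵢ] = 0.
Here the determinant is 400.
Nonzero, so no common point exists.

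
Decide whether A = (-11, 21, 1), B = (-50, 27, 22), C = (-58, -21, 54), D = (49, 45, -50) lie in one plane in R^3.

With A as base: AB = (-39, 6, 21), AC = (-47, -42, 53), AD = (60, 24, -51).
AC × AD = (870, 783, 1392).
AB · (AC × AD) = 0.
The scalar triple product vanishes, so the four points are coplanar.

Yes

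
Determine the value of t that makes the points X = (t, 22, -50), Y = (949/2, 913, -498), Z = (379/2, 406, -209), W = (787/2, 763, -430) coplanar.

-15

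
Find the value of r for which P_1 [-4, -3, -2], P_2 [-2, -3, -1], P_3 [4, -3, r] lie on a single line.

2

Collinearity requires P_1P_2 × P_1P_3 = 0; each component is linear in r.
The y-component gives (-2)r + (4) = 0, so r = 2.
The remaining components then also vanish.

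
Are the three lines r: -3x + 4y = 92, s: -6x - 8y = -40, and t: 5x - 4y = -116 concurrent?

Yes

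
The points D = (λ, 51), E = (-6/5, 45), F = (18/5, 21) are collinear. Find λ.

The three points are collinear iff det[DE; DF] = 0.
This determinant is linear in λ: (24)λ + (288/5) = 0, so λ = -12/5.

-12/5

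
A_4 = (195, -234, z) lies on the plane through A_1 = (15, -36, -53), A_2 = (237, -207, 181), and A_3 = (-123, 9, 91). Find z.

The plane through A_1, A_2, A_3 has equation −35154x − 64260y − 13608z = 2507274.
Substituting A_4: (-13608)z + (8181810) = 2507274, so z = 417.

417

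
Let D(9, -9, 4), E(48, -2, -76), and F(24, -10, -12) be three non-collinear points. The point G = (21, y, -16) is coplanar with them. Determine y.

-8

A normal to the plane is n = DE × DF = (-192, -576, -144).
G lies in the plane iff n · DG = 0.
This gives (-576)y + (-4608) = 0, so y = -8.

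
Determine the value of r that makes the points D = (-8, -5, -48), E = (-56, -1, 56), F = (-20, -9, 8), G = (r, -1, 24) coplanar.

Normal to plane DEF: n = (640, 1440, 240); plane equation n·P = -23840.
Requiring n·G = -23840: (640)r + (4320) = -23840.
So r = -44.

-44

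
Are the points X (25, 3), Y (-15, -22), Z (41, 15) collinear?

No

XY = (-40, -25), XZ = (16, 12).
Twice the signed area of △XYZ is (-40)(12) − (-25)(16) = -80.
The area is nonzero, so the three points are not collinear.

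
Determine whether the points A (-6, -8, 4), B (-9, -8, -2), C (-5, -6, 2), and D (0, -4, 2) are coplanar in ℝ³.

A normal to the plane through A, B, C is n = AB × AC = (12, -12, -6).
The plane has equation n·P = 0. For D: n·D = 36.
36 ≠ 0, so D is off the plane.

No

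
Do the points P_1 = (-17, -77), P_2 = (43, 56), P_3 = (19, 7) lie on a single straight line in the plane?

P_1P_2 = (60, 133), P_1P_3 = (36, 84).
Twice the signed area of △P_1P_2P_3 is (60)(84) − (133)(36) = 252.
The area is nonzero, so the three points are not collinear.

No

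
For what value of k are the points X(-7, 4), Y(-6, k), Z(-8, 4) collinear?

4

The three points are collinear iff det[XY; XZ] = 0.
This determinant is linear in k: (1)k + (-4) = 0, so k = 4.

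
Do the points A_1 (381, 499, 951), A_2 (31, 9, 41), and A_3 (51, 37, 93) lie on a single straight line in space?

Yes

A_1A_2 = (-350, -490, -910), A_1A_3 = (-330, -462, -858).
A_1A_2 × A_1A_3 = (0, 0, 0).
The cross product vanishes, so the three points are collinear.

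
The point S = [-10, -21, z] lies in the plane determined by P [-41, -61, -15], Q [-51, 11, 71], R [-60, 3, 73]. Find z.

-9

Coplanarity requires PQ · (PR × PS) = 0.
PQ = (-10, 72, 86), PR = (-19, 64, 88); the triple product is linear in z with coefficient 728 and constant term 6552.
Setting it to zero: z = -9.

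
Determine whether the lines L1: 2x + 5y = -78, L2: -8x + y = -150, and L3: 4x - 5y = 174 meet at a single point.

Yes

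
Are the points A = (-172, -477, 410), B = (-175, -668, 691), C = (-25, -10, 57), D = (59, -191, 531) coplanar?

With A as base: AB = (-3, -191, 281), AC = (147, 467, -353), AD = (231, 286, 121).
AC × AD = (157465, -99330, -65835).
AB · (AC × AD) = 0.
The scalar triple product vanishes, so the four points are coplanar.

Yes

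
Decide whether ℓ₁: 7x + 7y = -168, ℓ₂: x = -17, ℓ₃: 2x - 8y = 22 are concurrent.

Yes

Lines aᵢx + bᵢy = cᵢ with pairwise distinct directions are concurrent exactly when det[aᵢ bᵢ cᵢ] = 0.
Here the determinant is 0.
It vanishes, so the lines are concurrent at (-17, -7).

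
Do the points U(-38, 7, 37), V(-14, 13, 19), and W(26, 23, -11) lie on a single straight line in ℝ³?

UV = (24, 6, -18), UW = (64, 16, -48).
UV × UW = (0, 0, 0).
The cross product vanishes, so the three points are collinear.

Yes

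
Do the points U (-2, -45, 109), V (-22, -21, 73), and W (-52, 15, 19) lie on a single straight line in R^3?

UV = (-20, 24, -36), UW = (-50, 60, -90).
UV × UW = (0, 0, 0).
The cross product vanishes, so the three points are collinear.

Yes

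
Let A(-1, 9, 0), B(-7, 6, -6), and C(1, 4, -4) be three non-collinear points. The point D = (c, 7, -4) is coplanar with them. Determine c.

-5

Coplanarity requires AB · (AC × AD) = 0.
AB = (-6, -3, -6), AC = (2, -5, -4); the triple product is linear in c with coefficient -18 and constant term -90.
Setting it to zero: c = -5.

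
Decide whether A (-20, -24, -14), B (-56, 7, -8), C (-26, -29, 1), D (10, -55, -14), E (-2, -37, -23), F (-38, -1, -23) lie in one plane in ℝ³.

No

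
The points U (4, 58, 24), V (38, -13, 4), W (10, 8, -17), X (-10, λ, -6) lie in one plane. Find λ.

Normal to plane UVW: n = (1911, 1274, -1274); plane equation n·P = 50960.
Requiring n·X = 50960: (1274)λ + (-11466) = 50960.
So λ = 49.

49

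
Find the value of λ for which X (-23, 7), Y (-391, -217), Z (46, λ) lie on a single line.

The three points are collinear iff det[XY; XZ] = 0.
This determinant is linear in λ: (-368)λ + (18032) = 0, so λ = 49.

49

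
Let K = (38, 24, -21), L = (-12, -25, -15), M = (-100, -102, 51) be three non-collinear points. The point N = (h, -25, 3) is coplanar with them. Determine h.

A normal to the plane is n = KL × KM = (-2772, 2772, -462).
N lies in the plane iff n · KN = 0.
This gives (-2772)h + (-41580) = 0, so h = -15.

-15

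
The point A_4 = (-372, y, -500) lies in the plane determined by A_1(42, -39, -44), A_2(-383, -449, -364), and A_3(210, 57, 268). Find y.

A normal to the plane is n = A_1A_2 × A_1A_3 = (-97200, 78840, 28080).
A_4 lies in the plane iff n · A_1A_4 = 0.
This gives (78840)y + (30511080) = 0, so y = -387.

-387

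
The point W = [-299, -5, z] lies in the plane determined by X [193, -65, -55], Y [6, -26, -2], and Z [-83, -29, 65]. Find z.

A normal to the plane is n = XY × XZ = (2772, 7812, 4032).
W lies in the plane iff n · XW = 0.
This gives (4032)z + (-673344) = 0, so z = 167.

167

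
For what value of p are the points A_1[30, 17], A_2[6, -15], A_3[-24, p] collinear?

Collinearity: (A_3 − A_1) must be parallel to (A_2 − A_1) = (-24, -32).
Cross-multiplying the components: (p − 17)·(-24) = (-54)·(-32).
Solving gives p = -55.

-55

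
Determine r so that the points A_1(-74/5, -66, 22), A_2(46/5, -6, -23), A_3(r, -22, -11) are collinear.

14/5

Collinearity requires A_1A_2 × A_1A_3 = 0; each component is linear in r.
The y-component gives (-45)r + (126) = 0, so r = 14/5.
The remaining components then also vanish.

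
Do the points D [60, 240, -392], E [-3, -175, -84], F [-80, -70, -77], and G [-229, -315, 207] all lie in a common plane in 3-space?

Yes

With D as base: DE = (-63, -415, 308), DF = (-140, -310, 315), DG = (-289, -555, 599).
DF × DG = (-10865, -7175, -11890).
DE · (DF × DG) = 0.
The scalar triple product vanishes, so the four points are coplanar.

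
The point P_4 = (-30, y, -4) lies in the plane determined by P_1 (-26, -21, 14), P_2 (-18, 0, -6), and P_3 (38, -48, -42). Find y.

Coplanarity requires P_1P_2 · (P_1P_3 × P_1P_4) = 0.
P_1P_2 = (8, 21, -20), P_1P_3 = (64, -27, -56); the triple product is linear in y with coefficient -832 and constant term 17472.
Setting it to zero: y = 21.

21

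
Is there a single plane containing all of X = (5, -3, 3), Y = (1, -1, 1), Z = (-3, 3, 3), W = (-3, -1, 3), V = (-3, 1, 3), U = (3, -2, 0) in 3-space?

The plane through X, Y, Z has normal n = XY × XZ = (12, 16, -8) and equation n·P = -12.
Checking the remaining points: n·W = -76, n·V = -44, n·U = 4.
Since n·W = -76 ≠ -12, W is off the plane and the points are not all coplanar.

No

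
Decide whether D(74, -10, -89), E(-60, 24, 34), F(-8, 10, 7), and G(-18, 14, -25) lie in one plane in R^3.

No

A normal to the plane through D, E, F is n = DE × DF = (804, 2778, 108).
The plane has equation n·P = 22104. For G: n·G = 21720.
21720 ≠ 22104, so G is off the plane.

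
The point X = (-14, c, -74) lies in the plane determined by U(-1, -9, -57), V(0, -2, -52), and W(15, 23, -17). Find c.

-4

The plane through U, V, W has equation 120x + 40y − 80z = 4080.
Substituting X: (40)c + (4240) = 4080, so c = -4.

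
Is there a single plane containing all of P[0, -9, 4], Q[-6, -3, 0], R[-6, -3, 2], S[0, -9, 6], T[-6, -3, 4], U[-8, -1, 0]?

The plane through P, Q, R has normal n = PQ × PR = (12, 12, 0) and equation n·X = -108.
Checking the remaining points: n·S = -108, n·T = -108, n·U = -108.
All equal -108, so all 6 points lie in one plane.

Yes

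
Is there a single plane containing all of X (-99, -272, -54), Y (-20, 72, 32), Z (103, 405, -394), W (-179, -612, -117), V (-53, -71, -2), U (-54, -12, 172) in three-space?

No

The plane through X, Y, Z has normal n = XY × XZ = (-175182, 44232, -16005) and equation n·P = 6176184.
Checking the remaining points: n·W = 6160179, n·V = 6176184, n·U = 6176184.
Since n·W = 6160179 ≠ 6176184, W is off the plane and the points are not all coplanar.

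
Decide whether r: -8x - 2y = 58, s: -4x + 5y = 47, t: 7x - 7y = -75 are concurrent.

Lines aᵢx + bᵢy = cᵢ with pairwise distinct directions are concurrent exactly when det[aᵢ bᵢ cᵢ] = 0.
Here the determinant is -96.
Nonzero, so no common point exists.

No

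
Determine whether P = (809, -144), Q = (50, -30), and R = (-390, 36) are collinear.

PQ = (-759, 114), PR = (-1199, 180).
If collinear, PR would be a scalar multiple of PQ. But (-759)·(180) ≠ (114)·(-1199) (difference 66), so they are not parallel; the points are not collinear.

No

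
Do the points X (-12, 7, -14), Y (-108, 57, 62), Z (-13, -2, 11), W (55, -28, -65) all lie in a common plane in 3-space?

A normal to the plane through X, Y, Z is n = XY × XZ = (1934, 2324, 914).
The plane has equation n·P = -19736. For W: n·W = -18112.
-18112 ≠ -19736, so W is off the plane.

No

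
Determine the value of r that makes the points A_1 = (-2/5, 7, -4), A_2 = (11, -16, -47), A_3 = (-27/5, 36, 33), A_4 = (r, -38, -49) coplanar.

3/5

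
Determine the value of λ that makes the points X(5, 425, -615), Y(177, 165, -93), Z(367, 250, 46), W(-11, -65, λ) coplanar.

-59

The points are coplanar iff XY · (XZ × XW) = 0.
Expanding, this is linear in λ: (64020)λ + (3777180) = 0.
So λ = -59.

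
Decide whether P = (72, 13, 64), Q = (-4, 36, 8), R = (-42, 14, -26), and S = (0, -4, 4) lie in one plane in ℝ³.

Yes

With P as base: PQ = (-76, 23, -56), PR = (-114, 1, -90), PS = (-72, -17, -60).
PR × PS = (-1590, -360, 2010).
PQ · (PR × PS) = 0.
The scalar triple product vanishes, so the four points are coplanar.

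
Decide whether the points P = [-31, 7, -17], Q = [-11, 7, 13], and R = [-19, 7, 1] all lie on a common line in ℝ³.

PQ = (20, 0, 30), PR = (12, 0, 18).
PQ × PR = (0, 0, 0).
The cross product vanishes, so the three points are collinear.

Yes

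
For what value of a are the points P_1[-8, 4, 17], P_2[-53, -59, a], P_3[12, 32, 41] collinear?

Direction P_1P_3 = (20, 28, 24). From the x-coordinate of P_2, the parameter along the line is τ = (-53 − (-8))/20 = -9/4.
Then a = 17 + (-9/4)·(24) = -37.

-37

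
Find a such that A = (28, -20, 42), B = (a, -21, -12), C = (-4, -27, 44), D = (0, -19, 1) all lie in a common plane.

Coplanarity ⇔ det[AB; AC; AD] = 0.
Expanding, this is linear in a: (285)a + (5700) = 0.
So a = -20.

-20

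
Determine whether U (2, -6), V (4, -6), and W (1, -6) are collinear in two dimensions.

Yes

UV = (2, 0), UW = (-1, 0).
det[UV; UW] = (2)(0) − (0)(-1) = 0.
The determinant is zero, so the points are collinear.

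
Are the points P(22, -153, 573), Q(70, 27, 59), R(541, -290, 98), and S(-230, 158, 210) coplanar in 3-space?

The four points are coplanar iff the 3×3 determinant with rows PQ, PR, PS is zero.
Rows: (48, 180, -514), (519, -137, -475), (-252, 311, -363).
Expanding along the first row: (48)(197456) − (180)(-308097) + (-514)(126885) = -283542.
Nonzero ⇒ not coplanar.

No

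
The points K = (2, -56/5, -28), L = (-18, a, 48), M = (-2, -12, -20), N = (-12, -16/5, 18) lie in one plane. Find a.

Normal to plane KMN: n = (-504/5, 72, -216/5); plane equation n·P = 1008/5.
Requiring n·L = 1008/5: (72)a + (-1296/5) = 1008/5.
So a = 32/5.

32/5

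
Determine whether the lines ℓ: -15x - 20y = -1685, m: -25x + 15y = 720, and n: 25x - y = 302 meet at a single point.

Intersecting ℓ and m: solving the 2×2 system gives (x, y) = (15, 73).
Substitute into n: (25)(15) + (-1)(73) = 302.
This equals 302, so (15, 73) lies on all three lines and they are concurrent.

Yes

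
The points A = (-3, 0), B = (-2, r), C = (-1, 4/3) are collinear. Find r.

2/3

The three points are collinear iff det[AB; AC] = 0.
This determinant is linear in r: (-2)r + (4/3) = 0, so r = 2/3.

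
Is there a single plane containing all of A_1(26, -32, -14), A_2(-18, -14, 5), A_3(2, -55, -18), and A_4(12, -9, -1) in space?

The four points are coplanar iff the 3×3 determinant with rows A_1A_2, A_1A_3, A_1A_4 is zero.
Rows: (-44, 18, 19), (-24, -23, -4), (-14, 23, 13).
Expanding along the first row: (-44)(-207) − (18)(-368) + (19)(-874) = -874.
Nonzero ⇒ not coplanar.

No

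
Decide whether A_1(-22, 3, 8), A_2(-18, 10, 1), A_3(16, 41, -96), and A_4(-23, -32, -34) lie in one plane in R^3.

Yes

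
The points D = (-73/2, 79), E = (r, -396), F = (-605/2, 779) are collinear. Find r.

144

The three points are collinear iff det[DE; DF] = 0.
This determinant is linear in r: (700)r + (-100800) = 0, so r = 144.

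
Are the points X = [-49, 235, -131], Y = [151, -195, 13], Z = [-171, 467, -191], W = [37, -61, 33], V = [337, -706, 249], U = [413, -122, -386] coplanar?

No

The plane through X, Y, Z has normal n = XY × XZ = (-7608, -5568, -6060) and equation n·P = -141828.
Checking the remaining points: n·W = -141828, n·V = -141828, n·U = -123648.
Since n·U = -123648 ≠ -141828, U is off the plane and the points are not all coplanar.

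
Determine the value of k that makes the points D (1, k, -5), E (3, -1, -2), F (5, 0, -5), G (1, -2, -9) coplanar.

The points are coplanar iff DE · (DF × DG) = 0.
Expanding, this is linear in k: (-20)k + (-40) = 0.
So k = -2.

-2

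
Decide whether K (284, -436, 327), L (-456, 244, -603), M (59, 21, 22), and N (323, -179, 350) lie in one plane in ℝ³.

Yes

A normal to the plane through K, L, M is n = KL × KM = (217610, -16450, -185180).
The plane has equation n·P = 8419580. For N: n·N = 8419580.
Equal, so N lies in the plane and all four are coplanar.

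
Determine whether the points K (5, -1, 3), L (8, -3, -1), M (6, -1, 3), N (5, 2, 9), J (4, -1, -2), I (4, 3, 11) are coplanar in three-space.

The plane through K, L, M has normal n = KL × KM = (0, -4, 2) and equation n·P = 10.
Checking the remaining points: n·N = 10, n·J = 0, n·I = 10.
Since n·J = 0 ≠ 10, J is off the plane and the points are not all coplanar.

No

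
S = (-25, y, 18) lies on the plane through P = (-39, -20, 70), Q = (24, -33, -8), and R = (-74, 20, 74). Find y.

Coplanarity requires PQ · (PR × PS) = 0.
PQ = (63, -13, -78), PR = (-35, 40, 4); the triple product is linear in y with coefficient 2478 and constant term -14868.
Setting it to zero: y = 6.

6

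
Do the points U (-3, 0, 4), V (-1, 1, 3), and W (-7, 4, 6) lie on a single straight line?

No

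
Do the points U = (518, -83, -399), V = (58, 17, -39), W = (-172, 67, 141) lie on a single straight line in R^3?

Yes

UV = (-460, 100, 360), UW = (-690, 150, 540).
Each component of UW is 3/2 times the corresponding component of UV, so UW = 3/2·UV and the points are collinear.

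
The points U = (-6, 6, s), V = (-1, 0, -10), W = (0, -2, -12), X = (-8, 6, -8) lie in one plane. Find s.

The points are coplanar iff UV · (UW × UX) = 0.
Expanding, this is linear in s: (8)s + (48) = 0.
So s = -6.

-6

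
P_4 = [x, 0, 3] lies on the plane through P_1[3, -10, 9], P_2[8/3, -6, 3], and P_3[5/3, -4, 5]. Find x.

A normal to the plane is n = P_1P_2 × P_1P_3 = (20, 20/3, 10/3).
P_4 lies in the plane iff n · P_1P_4 = 0.
This gives (20)x + (-40/3) = 0, so x = 2/3.

2/3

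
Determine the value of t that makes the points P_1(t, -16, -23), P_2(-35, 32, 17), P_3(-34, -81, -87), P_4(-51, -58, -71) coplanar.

-21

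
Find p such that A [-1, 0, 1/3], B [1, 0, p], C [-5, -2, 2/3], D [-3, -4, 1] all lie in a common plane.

1/3

Coplanarity ⇔ det[AB; AC; AD] = 0.
Expanding, this is linear in p: (12)p + (-4) = 0.
So p = 1/3.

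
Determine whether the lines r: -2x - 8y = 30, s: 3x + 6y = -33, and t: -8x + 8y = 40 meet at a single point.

Yes

Lines aᵢx + bᵢy = cᵢ with pairwise distinct directions are concurrent exactly when det[aᵢ bᵢ cᵢ] = 0.
Here the determinant is 0.
It vanishes, so the lines are concurrent at (-7, -2).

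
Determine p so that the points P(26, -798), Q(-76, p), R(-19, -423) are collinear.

52

Collinearity: (Q − P) must be parallel to (R − P) = (-45, 375).
Cross-multiplying the components: (p − (-798))·(-45) = (-102)·(375).
Solving gives p = 52.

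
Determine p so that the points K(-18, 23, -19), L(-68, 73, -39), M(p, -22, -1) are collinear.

27

Direction KL = (-50, 50, -20). From the y-coordinate of M, the parameter along the line is τ = (-22 − 23)/50 = -9/10.
Then p = (-18) + (-9/10)·(-50) = 27.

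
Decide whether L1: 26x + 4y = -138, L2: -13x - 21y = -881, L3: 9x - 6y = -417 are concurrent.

Yes

Intersecting L1 and L2: solving the 2×2 system gives (x, y) = (-13, 50).
Substitute into L3: (9)(-13) + (-6)(50) = -417.
This equals -417, so (-13, 50) lies on all three lines and they are concurrent.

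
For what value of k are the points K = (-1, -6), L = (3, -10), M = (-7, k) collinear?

0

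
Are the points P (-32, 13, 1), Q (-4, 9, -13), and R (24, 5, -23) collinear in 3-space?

No

PQ = (28, -4, -14), PR = (56, -8, -24).
Comparing components 2 and 3: (-4)(-24) − (-14)(-8) = -16 ≠ 0, so PQ and PR are not parallel and the points are not collinear.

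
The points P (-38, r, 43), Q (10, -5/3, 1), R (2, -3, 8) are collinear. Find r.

-29/3

Direction QR = (-8, -4/3, 7). From the x-coordinate of P, the parameter along the line is τ = (-38 − 10)/(-8) = 6.
Then r = (-5/3) + 6·(-4/3) = -29/3.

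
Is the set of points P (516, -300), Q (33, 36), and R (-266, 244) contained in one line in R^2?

PQ = (-483, 336), PR = (-782, 544).
Checking proportionality: PR = 34/21·PQ, so the vectors are parallel and the points are collinear.

Yes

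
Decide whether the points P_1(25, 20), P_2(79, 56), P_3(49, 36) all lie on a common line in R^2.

Yes

P_1P_2 = (54, 36), P_1P_3 = (24, 16).
det[P_1P_2; P_1P_3] = (54)(16) − (36)(24) = 0.
The determinant is zero, so the points are collinear.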